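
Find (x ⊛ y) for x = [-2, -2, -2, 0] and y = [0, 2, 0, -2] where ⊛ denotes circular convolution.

(x ⊛ y)[n] = Σ(m=0 to 3) x[m] · y[(n-m) mod 4]

Computing each output sample:
(x ⊛ y)[0] = 4
(x ⊛ y)[1] = 0
(x ⊛ y)[2] = -4
(x ⊛ y)[3] = 0

x ⊛ y = [4, 0, -4, 0]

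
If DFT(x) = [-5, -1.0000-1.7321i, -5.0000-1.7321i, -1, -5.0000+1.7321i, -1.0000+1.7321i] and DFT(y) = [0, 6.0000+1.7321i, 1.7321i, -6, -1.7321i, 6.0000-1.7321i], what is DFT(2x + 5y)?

By linearity: DFT(2x + 5y) = 2·DFT(x) + 5·DFT(y)
= 2·[-5, -1.0000-1.7321i, -5.0000-1.7321i, -1, -5.0000+1.7321i, -1.0000+1.7321i] + 5·[0, 6.0000+1.7321i, 1.7321i, -6, -1.7321i, 6.0000-1.7321i]

Computing element-wise:
Z[0] = 2·(-5) + 5·(0) = -10
Z[1] = 2·(-1.0000-1.7321i) + 5·(6.0000+1.7321i) = 28.0000+5.1963i
Z[2] = 2·(-5.0000-1.7321i) + 5·(1.7321i) = -10.0000+5.1963i
Z[3] = 2·(-1) + 5·(-6) = -32
Z[4] = 2·(-5.0000+1.7321i) + 5·(-1.7321i) = -10.0000-5.1963i
Z[5] = 2·(-1.0000+1.7321i) + 5·(6.0000-1.7321i) = 28.0000-5.1963i

DFT(2x + 5y) = 2·X + 5·Y = [-10, 28.0000+5.1963i, -10.0000+5.1963i, -32, -10.0000-5.1963i, 28.0000-5.1963i]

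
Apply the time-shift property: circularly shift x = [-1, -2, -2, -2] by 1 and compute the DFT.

Time shift by 1: X_shifted[k] = ω_4^(1k) · X[k]
Shifted x = [-2, -1, -2, -2]

DFT(x[n-1]) = [-7, -1i, -1, 1i]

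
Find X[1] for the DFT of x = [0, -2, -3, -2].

X[1] = Σ(n=0 to 3) x[n] · ω_4^(1n) where ω_4 = e^(-2πi/4)
= (0)·ω_4^0 + (-2)·ω_4^1 + (-3)·ω_4^2 + (-2)·ω_4^3

X[1] = 3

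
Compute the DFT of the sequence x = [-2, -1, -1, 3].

X[k] = Σ(n=0 to 3) x[n] · ω_4^(nk)
where ω_4 = e^(-2πi/4)

Computing each X[k]:
X[0] = -1
X[1] = -1+4i
X[2] = -5
X[3] = -1-4i

X = [-1, -1+4i, -5, -1-4i]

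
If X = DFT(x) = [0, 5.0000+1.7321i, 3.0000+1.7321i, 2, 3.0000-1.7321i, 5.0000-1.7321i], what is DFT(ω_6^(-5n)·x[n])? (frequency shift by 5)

Modulation property: DFT(ω_6^(-5n)·x[n]) = X[(k-5) mod 6], so circularly shift X by 5 positions.

X[k-5] = [5.0000+1.7321i, 3.0000+1.7321i, 2, 3.0000-1.7321i, 5.0000-1.7321i, 0]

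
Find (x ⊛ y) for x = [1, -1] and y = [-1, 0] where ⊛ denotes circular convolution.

(x ⊛ y)[n] = Σ(m=0 to 1) x[m] · y[(n-m) mod 2]

Computing each output sample:
(x ⊛ y)[0] = -1
(x ⊛ y)[1] = 1

x ⊛ y = [-1, 1]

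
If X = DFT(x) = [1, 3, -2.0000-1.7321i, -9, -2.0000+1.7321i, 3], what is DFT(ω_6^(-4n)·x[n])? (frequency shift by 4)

Modulation property: DFT(ω_6^(-4n)·x[n]) = X[(k-4) mod 6], so circularly shift X by 4 positions.

X[k-4] = [-2.0000-1.7321i, -9, -2.0000+1.7321i, 3, 1, 3]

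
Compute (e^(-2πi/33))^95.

Since ω_33^33 = 1, powers reduce modulo 33.
95 mod 33 = 29
So ω_33^95 = ω_33^29 = e^(-2πi·29/33)

ω_33^95 = ω_33^29 = 0.7237+0.6901i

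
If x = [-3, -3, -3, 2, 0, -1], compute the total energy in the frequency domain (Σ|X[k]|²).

Parseval: Σ|x[n]|² = (1/N)Σ|X[k]|², so Σ|X[k]|² = N·Σ|x[n]|² = 6·32.0000

Σ|X[k]|² = N·Σ|x[n]|² = 6·32.0000 = 192.0000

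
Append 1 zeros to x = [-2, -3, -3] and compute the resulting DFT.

Original 3-point DFT: [-8, 1, 1]
Zero-padded 4-point DFT provides frequency interpolation.

DFT_4([x, 0, ...]) = [-8, 1+3i, -2, 1-3i]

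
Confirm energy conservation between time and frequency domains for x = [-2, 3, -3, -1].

Time domain:
Σ|x[n]|² = |-2|² + |3|² + |-3|² + |-1|² = 23.0000

Frequency domain:
(1/4)Σ|X[k]|² = (1/4)(|-3|² + |1-4i|² + |-7|² + |1+4i|²) = (1/4)·92.0000 = 23.0000

Both sides agree, confirming Parseval's theorem.

Σ|x[n]|² = (1/N)Σ|X[k]|² = 23.0000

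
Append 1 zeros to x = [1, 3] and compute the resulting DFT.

Original 2-point DFT: [4, -2]
Zero-padded 3-point DFT provides frequency interpolation.

DFT_3([x, 0, ...]) = [4, -0.5000-2.5981i, -0.5000+2.5981i]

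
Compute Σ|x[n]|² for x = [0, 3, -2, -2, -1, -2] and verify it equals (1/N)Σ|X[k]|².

Time domain:
Σ|x[n]|² = |0|² + |3|² + |-2|² + |-2|² + |-1|² + |-2|² = 22.0000

Frequency domain:
(1/6)Σ|X[k]|² = (1/6)(|-4|² + |4.0000-3.4641i|² + |-1.0000-5.1962i|² + |-2|² + |-1.0000+5.1962i|² + |4.0000+3.4641i|²) = (1/6)·132.0000 = 22.0000

Both sides agree, confirming Parseval's theorem.

Σ|x[n]|² = (1/N)Σ|X[k]|² = 22.0000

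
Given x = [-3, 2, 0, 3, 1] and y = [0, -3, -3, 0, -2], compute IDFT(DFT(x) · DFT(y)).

(x ⊛ y)[n] = Σ(m=0 to 4) x[m] · y[(n-m) mod 5]

Computing each output sample:
(x ⊛ y)[0] = -16
(x ⊛ y)[1] = 6
(x ⊛ y)[2] = -3
(x ⊛ y)[3] = -8
(x ⊛ y)[4] = -3

x ⊛ y = [-16, 6, -3, -8, -3]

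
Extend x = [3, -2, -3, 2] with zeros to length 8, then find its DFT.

Original 4-point DFT: [0, 6+4i, 0, 6-4i]
Zero-padded 8-point DFT provides frequency interpolation.

DFT_8([x, 0, ...]) = [0, 0.1716+3.0000i, 6+4i, 5.8284-3.0000i, 0, 5.8284+3.0000i, 6-4i, 0.1716-3.0000i]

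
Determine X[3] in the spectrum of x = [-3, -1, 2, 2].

X[3] = Σ(n=0 to 3) x[n] · ω_4^(3n) where ω_4 = e^(-2πi/4)
= (-3)·ω_4^0 + (-1)·ω_4^3 + (2)·ω_4^6 + (2)·ω_4^9

X[3] = -5-3i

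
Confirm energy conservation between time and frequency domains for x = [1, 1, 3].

Time domain:
Σ|x[n]|² = |1|² + |1|² + |3|² = 11.0000

Frequency domain:
(1/3)Σ|X[k]|² = (1/3)(|5|² + |-1.0000+1.7321i|² + |-1.0000-1.7321i|²) = (1/3)·33.0000 = 11.0000

Both sides agree, confirming Parseval's theorem.

Σ|x[n]|² = (1/N)Σ|X[k]|² = 11.0000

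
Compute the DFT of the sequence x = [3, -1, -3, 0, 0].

X[k] = Σ(n=0 to 4) x[n] · ω_5^(nk)
where ω_5 = e^(-2πi/5)

Computing each X[k]:
X[0] = -1
X[1] = 5.1180+2.7144i
X[2] = 2.8820-2.2654i
X[3] = 2.8820+2.2654i
X[4] = 5.1180-2.7144i

X = [-1, 5.1180+2.7144i, 2.8820-2.2654i, 2.8820+2.2654i, 5.1180-2.7144i]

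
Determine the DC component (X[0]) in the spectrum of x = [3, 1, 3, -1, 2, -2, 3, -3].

X[0] = Σ(n=0 to 7) x[n] · ω_8^0 = Σ x[n]
= (3) + (1) + (3) + (-1) + (2) + (-2) + (3) + (-3)

X[0] = 6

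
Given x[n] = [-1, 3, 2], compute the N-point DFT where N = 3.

X[k] = Σ(n=0 to 2) x[n] · ω_3^(nk)
where ω_3 = e^(-2πi/3)

Computing each X[k]:
X[0] = 4
X[1] = -3.5000-0.8660i
X[2] = -3.5000+0.8660i

X = [4, -3.5000-0.8660i, -3.5000+0.8660i]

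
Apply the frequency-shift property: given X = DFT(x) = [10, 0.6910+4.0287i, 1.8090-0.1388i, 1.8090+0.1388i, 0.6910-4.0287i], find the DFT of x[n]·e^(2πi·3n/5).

Modulation property: DFT(ω_5^(-3n)·x[n]) = X[(k-3) mod 5], so circularly shift X by 3 positions.

X[k-3] = [1.8090-0.1388i, 1.8090+0.1388i, 0.6910-4.0287i, 10, 0.6910+4.0287i]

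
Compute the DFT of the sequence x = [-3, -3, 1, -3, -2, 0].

X[k] = Σ(n=0 to 5) x[n] · ω_6^(nk)
where ω_6 = e^(-2πi/6)

Computing each X[k]:
X[0] = -10
X[1] = -1
X[2] = -4.0000+5.1962i
X[3] = 2
X[4] = -4.0000-5.1962i
X[5] = -1

X = [-10, -1, -4.0000+5.1962i, 2, -4.0000-5.1962i, -1]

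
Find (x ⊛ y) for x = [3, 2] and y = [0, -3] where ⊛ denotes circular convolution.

(x ⊛ y)[n] = Σ(m=0 to 1) x[m] · y[(n-m) mod 2]

Computing each output sample:
(x ⊛ y)[0] = -6
(x ⊛ y)[1] = -9

x ⊛ y = [-6, -9]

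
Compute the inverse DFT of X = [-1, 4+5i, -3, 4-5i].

x[n] = (1/4) Σ(k=0 to 3) X[k] · e^(2πikn/4)

Computing each x[n]:
x[0] = 1
x[1] = -2
x[2] = -3
x[3] = 3

x = [1, -2, -3, 3]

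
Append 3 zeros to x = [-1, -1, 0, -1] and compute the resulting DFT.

Original 4-point DFT: [-3, -1, 1, -1]
Zero-padded 7-point DFT provides frequency interpolation.

DFT_7([x, 0, ...]) = [-3, -0.7225+1.2157i, -1.4010+0.1931i, 0.1235+1.4088i, 0.1235-1.4088i, -1.4010-0.1931i, -0.7225-1.2157i]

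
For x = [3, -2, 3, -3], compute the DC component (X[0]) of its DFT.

X[0] = Σ(n=0 to 3) x[n] · ω_4^0 = Σ x[n]
= (3) + (-2) + (3) + (-3)

X[0] = 1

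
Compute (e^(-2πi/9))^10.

Since ω_9^9 = 1, powers reduce modulo 9.
10 mod 9 = 1
So ω_9^10 = ω_9^1 = e^(-2πi·1/9)

ω_9^10 = ω_9^1 = 0.7660-0.6428i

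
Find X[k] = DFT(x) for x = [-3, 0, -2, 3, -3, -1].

X[k] = Σ(n=0 to 5) x[n] · ω_6^(nk)
where ω_6 = e^(-2πi/6)

Computing each X[k]:
X[0] = -6
X[1] = -4.0000-1.7321i
X[2] = 3
X[3] = -10
X[4] = 3
X[5] = -4.0000+1.7321i

X = [-6, -4.0000-1.7321i, 3, -10, 3, -4.0000+1.7321i]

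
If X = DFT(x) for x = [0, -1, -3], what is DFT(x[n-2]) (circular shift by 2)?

Time shift by 2: X_shifted[k] = ω_3^(2k) · X[k]
Shifted x = [-1, -3, 0]

DFT(x[n-2]) = [-4, 0.5000+2.5981i, 0.5000-2.5981i]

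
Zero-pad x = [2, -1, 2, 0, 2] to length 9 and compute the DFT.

Original 5-point DFT: [5, 0.6910+1.6776i, 1.8090+3.6655i, 1.8090-3.6655i, 0.6910-1.6776i]
Zero-padded 9-point DFT provides frequency interpolation.

DFT_9([x, 0, ...]) = [5, -0.2981-2.0109i, 1.4791+1.5863i, 0.5000+0.8660i, 4.8191+3.5972i, 4.8191-3.5972i, 0.5000-0.8660i, 1.4791-1.5863i, -0.2981+2.0109i]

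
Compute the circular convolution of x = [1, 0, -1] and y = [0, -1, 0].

(x ⊛ y)[n] = Σ(m=0 to 2) x[m] · y[(n-m) mod 3]

Computing each output sample:
(x ⊛ y)[0] = 1
(x ⊛ y)[1] = -1
(x ⊛ y)[2] = 0

x ⊛ y = [1, -1, 0]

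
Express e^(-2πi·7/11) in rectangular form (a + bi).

ω_11^7 = e^(-2πi·7/11)
= cos(-2π·7/11) + i·sin(-2π·7/11)
= cos(-14π/11) + i·sin(-14π/11)

ω_11^7 = cos(-14π/11) + i·sin(-14π/11) = -0.6549+0.7557i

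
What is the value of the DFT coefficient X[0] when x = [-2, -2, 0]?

X[0] = Σ(n=0 to 2) x[n] · ω_3^0 = Σ x[n]
= (-2) + (-2) + (0)

X[0] = -4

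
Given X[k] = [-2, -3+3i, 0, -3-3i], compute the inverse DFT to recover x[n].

x[n] = (1/4) Σ(k=0 to 3) X[k] · e^(2πikn/4)

Computing each x[n]:
x[0] = -2
x[1] = -2
x[2] = 1
x[3] = 1

x = [-2, -2, 1, 1]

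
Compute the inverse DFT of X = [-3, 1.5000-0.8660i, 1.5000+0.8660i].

x[n] = (1/3) Σ(k=0 to 2) X[k] · e^(2πikn/3)

Computing each x[n]:
x[0] = 0
x[1] = -1
x[2] = -2

x = [0, -1, -2]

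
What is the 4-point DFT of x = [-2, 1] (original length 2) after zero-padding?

Original 2-point DFT: [-1, -3]
Zero-padded 4-point DFT provides frequency interpolation.

DFT_4([x, 0, ...]) = [-1, -2-1i, -3, -2+1i]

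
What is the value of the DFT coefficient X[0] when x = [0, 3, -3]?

X[0] = Σ(n=0 to 2) x[n] · ω_3^0 = Σ x[n]
= (0) + (3) + (-3)

X[0] = 0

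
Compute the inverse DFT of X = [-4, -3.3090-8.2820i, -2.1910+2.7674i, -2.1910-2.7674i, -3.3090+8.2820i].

x[n] = (1/5) Σ(k=0 to 4) X[k] · e^(2πikn/5)

Computing each x[n]:
x[0] = -3
x[1] = 2
x[2] = 3
x[3] = -3
x[4] = -3

x = [-3, 2, 3, -3, -3]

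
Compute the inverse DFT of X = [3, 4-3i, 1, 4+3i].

x[n] = (1/4) Σ(k=0 to 3) X[k] · e^(2πikn/4)

Computing each x[n]:
x[0] = 3
x[1] = 2
x[2] = -1
x[3] = -1

x = [3, 2, -1, -1]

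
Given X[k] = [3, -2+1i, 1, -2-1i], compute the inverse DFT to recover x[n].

x[n] = (1/4) Σ(k=0 to 3) X[k] · e^(2πikn/4)

Computing each x[n]:
x[0] = 0
x[1] = 0
x[2] = 2
x[3] = 1

x = [0, 0, 2, 1]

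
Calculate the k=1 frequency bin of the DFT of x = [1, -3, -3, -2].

X[1] = Σ(n=0 to 3) x[n] · ω_4^(1n) where ω_4 = e^(-2πi/4)
= (1)·ω_4^0 + (-3)·ω_4^1 + (-3)·ω_4^2 + (-2)·ω_4^3

X[1] = 4+1i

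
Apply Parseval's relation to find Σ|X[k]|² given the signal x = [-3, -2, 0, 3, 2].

Parseval: Σ|x[n]|² = (1/N)Σ|X[k]|², so Σ|X[k]|² = N·Σ|x[n]|² = 5·26.0000

Σ|X[k]|² = N·Σ|x[n]|² = 5·26.0000 = 130.0000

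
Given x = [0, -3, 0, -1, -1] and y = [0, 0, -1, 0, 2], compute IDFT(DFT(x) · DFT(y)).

(x ⊛ y)[n] = Σ(m=0 to 4) x[m] · y[(n-m) mod 5]

Computing each output sample:
(x ⊛ y)[0] = -5
(x ⊛ y)[1] = 1
(x ⊛ y)[2] = -2
(x ⊛ y)[3] = 1
(x ⊛ y)[4] = 0

x ⊛ y = [-5, 1, -2, 1, 0]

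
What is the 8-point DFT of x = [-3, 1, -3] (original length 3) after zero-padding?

Original 3-point DFT: [-5, -2.0000-3.4641i, -2.0000+3.4641i]
Zero-padded 8-point DFT provides frequency interpolation.

DFT_8([x, 0, ...]) = [-5, -2.2929+2.2929i, -1i, -3.7071-3.7071i, -7, -3.7071+3.7071i, 1i, -2.2929-2.2929i]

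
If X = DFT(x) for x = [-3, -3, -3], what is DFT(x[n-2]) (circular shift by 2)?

Time shift by 2: X_shifted[k] = ω_3^(2k) · X[k]
Shifted x = [-3, -3, -3]

DFT(x[n-2]) = [-9, 0, 0]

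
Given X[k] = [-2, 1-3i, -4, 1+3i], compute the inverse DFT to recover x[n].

x[n] = (1/4) Σ(k=0 to 3) X[k] · e^(2πikn/4)

Computing each x[n]:
x[0] = -1
x[1] = 2
x[2] = -2
x[3] = -1

x = [-1, 2, -2, -1]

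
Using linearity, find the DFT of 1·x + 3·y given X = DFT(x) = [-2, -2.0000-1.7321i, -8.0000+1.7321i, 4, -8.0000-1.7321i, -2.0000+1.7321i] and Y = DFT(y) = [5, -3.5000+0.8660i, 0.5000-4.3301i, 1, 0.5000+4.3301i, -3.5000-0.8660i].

By linearity: DFT(1x + 3y) = 1·DFT(x) + 3·DFT(y)
= 1·[-2, -2.0000-1.7321i, -8.0000+1.7321i, 4, -8.0000-1.7321i, -2.0000+1.7321i] + 3·[5, -3.5000+0.8660i, 0.5000-4.3301i, 1, 0.5000+4.3301i, -3.5000-0.8660i]

Computing element-wise:
Z[0] = 1·(-2) + 3·(5) = 13
Z[1] = 1·(-2.0000-1.7321i) + 3·(-3.5000+0.8660i) = -12.5000+0.8659i
Z[2] = 1·(-8.0000+1.7321i) + 3·(0.5000-4.3301i) = -6.5000-11.2582i
Z[3] = 1·(4) + 3·(1) = 7
Z[4] = 1·(-8.0000-1.7321i) + 3·(0.5000+4.3301i) = -6.5000+11.2582i
Z[5] = 1·(-2.0000+1.7321i) + 3·(-3.5000-0.8660i) = -12.5000-0.8659i

DFT(1x + 3y) = 1·X + 3·Y = [13, -12.5000+0.8659i, -6.5000-11.2582i, 7, -6.5000+11.2582i, -12.5000-0.8659i]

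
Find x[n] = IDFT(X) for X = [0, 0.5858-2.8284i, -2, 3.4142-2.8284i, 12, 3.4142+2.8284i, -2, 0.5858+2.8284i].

x[n] = (1/8) Σ(k=0 to 7) X[k] · e^(2πikn/8)

Computing each x[n]:
x[0] = 2
x[1] = -1
x[2] = 2
x[3] = 0
x[4] = 0
x[5] = -2
x[6] = 2
x[7] = -3

x = [2, -1, 2, 0, 0, -2, 2, -3]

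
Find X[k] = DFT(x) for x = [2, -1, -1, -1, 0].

X[k] = Σ(n=0 to 4) x[n] · ω_5^(nk)
where ω_5 = e^(-2πi/5)

Computing each X[k]:
X[0] = -1
X[1] = 3.3090+0.9511i
X[2] = 2.1910+0.5878i
X[3] = 2.1910-0.5878i
X[4] = 3.3090-0.9511i

X = [-1, 3.3090+0.9511i, 2.1910+0.5878i, 2.1910-0.5878i, 3.3090-0.9511i]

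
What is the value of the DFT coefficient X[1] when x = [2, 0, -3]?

X[1] = Σ(n=0 to 2) x[n] · ω_3^(1n) where ω_3 = e^(-2πi/3)
= (2)·ω_3^0 + (0)·ω_3^1 + (-3)·ω_3^2

X[1] = 3.5000-2.5981i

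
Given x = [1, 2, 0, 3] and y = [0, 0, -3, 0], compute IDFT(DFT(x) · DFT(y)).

(x ⊛ y)[n] = Σ(m=0 to 3) x[m] · y[(n-m) mod 4]

Computing each output sample:
(x ⊛ y)[0] = 0
(x ⊛ y)[1] = -9
(x ⊛ y)[2] = -3
(x ⊛ y)[3] = -6

x ⊛ y = [0, -9, -3, -6]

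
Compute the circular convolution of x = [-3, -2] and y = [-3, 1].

(x ⊛ y)[n] = Σ(m=0 to 1) x[m] · y[(n-m) mod 2]

Computing each output sample:
(x ⊛ y)[0] = 7
(x ⊛ y)[1] = 3

x ⊛ y = [7, 3]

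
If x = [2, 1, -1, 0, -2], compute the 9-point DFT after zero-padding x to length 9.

Original 5-point DFT: [0, 2.5000-2.2654i, 2.5000-2.7144i, 2.5000+2.7144i, 2.5000+2.2654i]
Zero-padded 9-point DFT provides frequency interpolation.

DFT_9([x, 0, ...]) = [0, 4.4718+1.0261i, 1.5813-1.9284i, 3, -0.0530-2.9544i, -0.0530+2.9544i, 3, 1.5813+1.9284i, 4.4718-1.0261i]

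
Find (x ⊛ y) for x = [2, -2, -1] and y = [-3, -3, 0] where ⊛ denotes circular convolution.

(x ⊛ y)[n] = Σ(m=0 to 2) x[m] · y[(n-m) mod 3]

Computing each output sample:
(x ⊛ y)[0] = -3
(x ⊛ y)[1] = 0
(x ⊛ y)[2] = 9

x ⊛ y = [-3, 0, 9]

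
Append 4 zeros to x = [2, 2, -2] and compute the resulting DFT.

Original 3-point DFT: [2, 2.0000-3.4641i, 2.0000+3.4641i]
Zero-padded 7-point DFT provides frequency interpolation.

DFT_7([x, 0, ...]) = [2, 3.6920+0.3862i, 3.3569-2.8176i, -1.0489-2.4314i, -1.0489+2.4314i, 3.3569+2.8176i, 3.6920-0.3862i]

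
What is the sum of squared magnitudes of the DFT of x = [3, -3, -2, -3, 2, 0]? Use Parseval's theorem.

Parseval: Σ|x[n]|² = (1/N)Σ|X[k]|², so Σ|X[k]|² = N·Σ|x[n]|² = 6·35.0000

Σ|X[k]|² = N·Σ|x[n]|² = 6·35.0000 = 210.0000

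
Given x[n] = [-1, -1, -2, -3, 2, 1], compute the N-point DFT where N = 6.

X[k] = Σ(n=0 to 5) x[n] · ω_6^(nk)
where ω_6 = e^(-2πi/6)

Computing each X[k]:
X[0] = -4
X[1] = 2.0000+5.1962i
X[2] = -4.0000-1.7321i
X[3] = 2
X[4] = -4.0000+1.7321i
X[5] = 2.0000-5.1962i

X = [-4, 2.0000+5.1962i, -4.0000-1.7321i, 2, -4.0000+1.7321i, 2.0000-5.1962i]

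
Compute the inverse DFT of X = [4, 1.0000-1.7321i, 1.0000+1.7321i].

x[n] = (1/3) Σ(k=0 to 2) X[k] · e^(2πikn/3)

Computing each x[n]:
x[0] = 2
x[1] = 2
x[2] = 0

x = [2, 2, 0]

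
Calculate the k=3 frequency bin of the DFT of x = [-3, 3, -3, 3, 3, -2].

X[3] = Σ(n=0 to 5) x[n] · ω_6^(3n) where ω_6 = e^(-2πi/6)
= (-3)·ω_6^0 + (3)·ω_6^3 + (-3)·ω_6^6 + (3)·ω_6^9 + (3)·ω_6^12 + (-2)·ω_6^15

X[3] = -7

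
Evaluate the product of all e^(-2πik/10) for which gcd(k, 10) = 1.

The primitive 10th roots of unity are ω_10^k for k coprime to 10: k ∈ {1, 3, 7, 9}
Their product equals the constant term of the cyclotomic polynomial Φ_10(x) up to sign.
For n ≥ 3, the product of all primitive nth roots of unity is 1. (For n=1 it is 1; for n=2 it is -1.)

1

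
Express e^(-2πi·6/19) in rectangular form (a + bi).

ω_19^6 = e^(-2πi·6/19)
= cos(-2π·6/19) + i·sin(-2π·6/19)
= cos(-12π/19) + i·sin(-12π/19)

ω_19^6 = cos(-12π/19) + i·sin(-12π/19) = -0.4017-0.9158i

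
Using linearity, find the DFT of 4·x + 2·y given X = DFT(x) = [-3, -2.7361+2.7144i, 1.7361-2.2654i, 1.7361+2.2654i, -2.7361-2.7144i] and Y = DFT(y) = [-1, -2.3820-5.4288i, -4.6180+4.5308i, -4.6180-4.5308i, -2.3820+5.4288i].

By linearity: DFT(4x + 2y) = 4·DFT(x) + 2·DFT(y)
= 4·[-3, -2.7361+2.7144i, 1.7361-2.2654i, 1.7361+2.2654i, -2.7361-2.7144i] + 2·[-1, -2.3820-5.4288i, -4.6180+4.5308i, -4.6180-4.5308i, -2.3820+5.4288i]

Computing element-wise:
Z[0] = 4·(-3) + 2·(-1) = -14
Z[1] = 4·(-2.7361+2.7144i) + 2·(-2.3820-5.4288i) = -15.7084
Z[2] = 4·(1.7361-2.2654i) + 2·(-4.6180+4.5308i) = -2.2916
Z[3] = 4·(1.7361+2.2654i) + 2·(-4.6180-4.5308i) = -2.2916
Z[4] = 4·(-2.7361-2.7144i) + 2·(-2.3820+5.4288i) = -15.7084

DFT(4x + 2y) = 4·X + 2·Y = [-14, -15.7084, -2.2916, -2.2916, -15.7084]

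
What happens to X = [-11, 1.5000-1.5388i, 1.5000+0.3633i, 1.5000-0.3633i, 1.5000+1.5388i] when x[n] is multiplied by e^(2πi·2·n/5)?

Modulation property: DFT(ω_5^(-2n)·x[n]) = X[(k-2) mod 5], so circularly shift X by 2 positions.

X[k-2] = [1.5000-0.3633i, 1.5000+1.5388i, -11, 1.5000-1.5388i, 1.5000+0.3633i]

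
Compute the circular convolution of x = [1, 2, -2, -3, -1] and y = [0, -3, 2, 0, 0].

(x ⊛ y)[n] = Σ(m=0 to 4) x[m] · y[(n-m) mod 5]

Computing each output sample:
(x ⊛ y)[0] = -3
(x ⊛ y)[1] = -5
(x ⊛ y)[2] = -4
(x ⊛ y)[3] = 10
(x ⊛ y)[4] = 5

x ⊛ y = [-3, -5, -4, 10, 5]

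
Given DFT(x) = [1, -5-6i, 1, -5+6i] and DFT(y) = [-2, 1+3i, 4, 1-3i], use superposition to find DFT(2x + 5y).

By linearity: DFT(2x + 5y) = 2·DFT(x) + 5·DFT(y)
= 2·[1, -5-6i, 1, -5+6i] + 5·[-2, 1+3i, 4, 1-3i]

Computing element-wise:
Z[0] = 2·(1) + 5·(-2) = -8
Z[1] = 2·(-5-6i) + 5·(1+3i) = -5+3i
Z[2] = 2·(1) + 5·(4) = 22
Z[3] = 2·(-5+6i) + 5·(1-3i) = -5-3i

DFT(2x + 5y) = 2·X + 5·Y = [-8, -5+3i, 22, -5-3i]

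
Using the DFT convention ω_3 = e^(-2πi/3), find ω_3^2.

ω_3^2 = e^(-2πi·2/3)
= cos(-2π·2/3) + i·sin(-2π·2/3)
= cos(-4π/3) + i·sin(-4π/3)

ω_3^2 = cos(-4π/3) + i·sin(-4π/3) = -0.5000+0.8660i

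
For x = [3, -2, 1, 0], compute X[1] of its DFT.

X[1] = Σ(n=0 to 3) x[n] · ω_4^(1n) where ω_4 = e^(-2πi/4)
= (3)·ω_4^0 + (-2)·ω_4^1 + (1)·ω_4^2 + (0)·ω_4^3

X[1] = 2+2i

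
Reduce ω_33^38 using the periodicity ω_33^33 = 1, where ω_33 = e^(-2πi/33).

Since ω_33^33 = 1, powers reduce modulo 33.
38 mod 33 = 5
So ω_33^38 = ω_33^5 = e^(-2πi·5/33)

ω_33^38 = ω_33^5 = 0.5801-0.8146i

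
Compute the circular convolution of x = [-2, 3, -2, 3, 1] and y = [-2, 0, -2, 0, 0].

(x ⊛ y)[n] = Σ(m=0 to 4) x[m] · y[(n-m) mod 5]

Computing each output sample:
(x ⊛ y)[0] = -2
(x ⊛ y)[1] = -8
(x ⊛ y)[2] = 8
(x ⊛ y)[3] = -12
(x ⊛ y)[4] = 2

x ⊛ y = [-2, -8, 8, -12, 2]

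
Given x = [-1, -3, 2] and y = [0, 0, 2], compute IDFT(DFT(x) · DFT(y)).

(x ⊛ y)[n] = Σ(m=0 to 2) x[m] · y[(n-m) mod 3]

Computing each output sample:
(x ⊛ y)[0] = -6
(x ⊛ y)[1] = 4
(x ⊛ y)[2] = -2

x ⊛ y = [-6, 4, -2]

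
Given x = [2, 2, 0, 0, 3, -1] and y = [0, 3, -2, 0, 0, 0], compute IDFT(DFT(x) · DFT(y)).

(x ⊛ y)[n] = Σ(m=0 to 5) x[m] · y[(n-m) mod 6]

Computing each output sample:
(x ⊛ y)[0] = -9
(x ⊛ y)[1] = 8
(x ⊛ y)[2] = 2
(x ⊛ y)[3] = -4
(x ⊛ y)[4] = 0
(x ⊛ y)[5] = 9

x ⊛ y = [-9, 8, 2, -4, 0, 9]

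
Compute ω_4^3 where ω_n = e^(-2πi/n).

ω_4^3 = e^(-2πi·3/4)
= cos(-2π·3/4) + i·sin(-2π·3/4)
= cos(-6π/4) + i·sin(-6π/4)

ω_4^3 = cos(-6π/4) + i·sin(-6π/4) = 1i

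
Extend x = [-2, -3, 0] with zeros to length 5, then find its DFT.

Original 3-point DFT: [-5, -0.5000+2.5981i, -0.5000-2.5981i]
Zero-padded 5-point DFT provides frequency interpolation.

DFT_5([x, 0, ...]) = [-5, -2.9271+2.8532i, 0.4271+1.7634i, 0.4271-1.7634i, -2.9271-2.8532i]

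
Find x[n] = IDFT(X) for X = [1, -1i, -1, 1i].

x[n] = (1/4) Σ(k=0 to 3) X[k] · e^(2πikn/4)

Computing each x[n]:
x[0] = 0
x[1] = 1
x[2] = 0
x[3] = 0

x = [0, 1, 0, 0]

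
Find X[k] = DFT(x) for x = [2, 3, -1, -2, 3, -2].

X[k] = Σ(n=0 to 5) x[n] · ω_6^(nk)
where ω_6 = e^(-2πi/6)

Computing each X[k]:
X[0] = 3
X[1] = 3.5000-0.8660i
X[2] = -1.5000-7.7942i
X[3] = 5
X[4] = -1.5000+7.7942i
X[5] = 3.5000+0.8660i

X = [3, 3.5000-0.8660i, -1.5000-7.7942i, 5, -1.5000+7.7942i, 3.5000+0.8660i]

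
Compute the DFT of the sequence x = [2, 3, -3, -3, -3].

X[k] = Σ(n=0 to 4) x[n] · ω_5^(nk)
where ω_5 = e^(-2πi/5)

Computing each X[k]:
X[0] = -4
X[1] = 6.8541-5.7063i
X[2] = 0.1459-3.5267i
X[3] = 0.1459+3.5267i
X[4] = 6.8541+5.7063i

X = [-4, 6.8541-5.7063i, 0.1459-3.5267i, 0.1459+3.5267i, 6.8541+5.7063i]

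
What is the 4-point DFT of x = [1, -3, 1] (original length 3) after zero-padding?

Original 3-point DFT: [-1, 2.0000+3.4641i, 2.0000-3.4641i]
Zero-padded 4-point DFT provides frequency interpolation.

DFT_4([x, 0, ...]) = [-1, 3i, 5, -3i]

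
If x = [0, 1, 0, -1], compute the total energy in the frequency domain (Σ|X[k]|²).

Parseval: Σ|x[n]|² = (1/N)Σ|X[k]|², so Σ|X[k]|² = N·Σ|x[n]|² = 4·2.0000

Σ|X[k]|² = N·Σ|x[n]|² = 4·2.0000 = 8.0000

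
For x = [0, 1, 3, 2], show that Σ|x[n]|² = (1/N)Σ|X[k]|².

Time domain:
Σ|x[n]|² = |0|² + |1|² + |3|² + |2|² = 14.0000

Frequency domain:
(1/4)Σ|X[k]|² = (1/4)(|6|² + |-3+1i|² + |0|² + |-3-1i|²) = (1/4)·56.0000 = 14.0000

Both sides agree, confirming Parseval's theorem.

Σ|x[n]|² = (1/N)Σ|X[k]|² = 14.0000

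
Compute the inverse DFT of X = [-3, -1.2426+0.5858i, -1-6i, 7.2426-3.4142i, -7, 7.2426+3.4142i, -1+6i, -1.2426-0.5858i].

x[n] = (1/8) Σ(k=0 to 7) X[k] · e^(2πikn/8)

Computing each x[n]:
x[0] = 0
x[1] = 1
x[2] = -2
x[3] = 1
x[4] = -3
x[5] = 3
x[6] = 0
x[7] = -3

x = [0, 1, -2, 1, -3, 3, 0, -3]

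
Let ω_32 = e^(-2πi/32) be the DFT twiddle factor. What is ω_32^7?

ω_32^7 = e^(-2πi·7/32)
= cos(-2π·7/32) + i·sin(-2π·7/32)
= cos(-14π/32) + i·sin(-14π/32)

ω_32^7 = cos(-14π/32) + i·sin(-14π/32) = 0.1951-0.9808i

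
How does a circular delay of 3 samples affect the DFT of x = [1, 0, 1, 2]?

Time shift by 3: X_shifted[k] = ω_4^(3k) · X[k]
Shifted x = [0, 1, 2, 1]

DFT(x[n-3]) = [4, -2, 0, -2]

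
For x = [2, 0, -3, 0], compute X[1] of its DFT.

X[1] = Σ(n=0 to 3) x[n] · ω_4^(1n) where ω_4 = e^(-2πi/4)
= (2)·ω_4^0 + (0)·ω_4^1 + (-3)·ω_4^2 + (0)·ω_4^3

X[1] = 5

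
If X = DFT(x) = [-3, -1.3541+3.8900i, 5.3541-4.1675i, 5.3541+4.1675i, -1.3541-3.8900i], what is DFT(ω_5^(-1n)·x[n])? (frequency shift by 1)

Modulation property: DFT(ω_5^(-1n)·x[n]) = X[(k-1) mod 5], so circularly shift X by 1 positions.

X[k-1] = [-1.3541-3.8900i, -3, -1.3541+3.8900i, 5.3541-4.1675i, 5.3541+4.1675i]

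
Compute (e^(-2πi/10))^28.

Since ω_10^10 = 1, powers reduce modulo 10.
28 mod 10 = 8
So ω_10^28 = ω_10^8 = e^(-2πi·8/10)

ω_10^28 = ω_10^8 = 0.3090+0.9511i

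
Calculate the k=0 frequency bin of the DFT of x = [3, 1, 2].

X[0] = Σ(n=0 to 2) x[n] · ω_3^0 = Σ x[n]
= (3) + (1) + (2)

X[0] = 6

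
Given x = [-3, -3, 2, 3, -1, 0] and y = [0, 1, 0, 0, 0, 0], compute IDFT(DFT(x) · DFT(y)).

(x ⊛ y)[n] = Σ(m=0 to 5) x[m] · y[(n-m) mod 6]

Computing each output sample:
(x ⊛ y)[0] = 0
(x ⊛ y)[1] = -3
(x ⊛ y)[2] = -3
(x ⊛ y)[3] = 2
(x ⊛ y)[4] = 3
(x ⊛ y)[5] = -1

x ⊛ y = [0, -3, -3, 2, 3, -1]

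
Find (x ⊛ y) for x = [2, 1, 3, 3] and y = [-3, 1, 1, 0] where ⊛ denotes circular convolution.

(x ⊛ y)[n] = Σ(m=0 to 3) x[m] · y[(n-m) mod 4]

Computing each output sample:
(x ⊛ y)[0] = 0
(x ⊛ y)[1] = 2
(x ⊛ y)[2] = -6
(x ⊛ y)[3] = -5

x ⊛ y = [0, 2, -6, -5]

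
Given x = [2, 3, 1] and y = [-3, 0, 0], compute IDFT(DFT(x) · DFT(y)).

(x ⊛ y)[n] = Σ(m=0 to 2) x[m] · y[(n-m) mod 3]

Computing each output sample:
(x ⊛ y)[0] = -6
(x ⊛ y)[1] = -9
(x ⊛ y)[2] = -3

x ⊛ y = [-6, -9, -3]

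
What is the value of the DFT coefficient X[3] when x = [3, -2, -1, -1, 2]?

X[3] = Σ(n=0 to 4) x[n] · ω_5^(3n) where ω_5 = e^(-2πi/5)
= (3)·ω_5^0 + (-2)·ω_5^3 + (-1)·ω_5^6 + (-1)·ω_5^9 + (2)·ω_5^12

X[3] = 2.3820-2.3511i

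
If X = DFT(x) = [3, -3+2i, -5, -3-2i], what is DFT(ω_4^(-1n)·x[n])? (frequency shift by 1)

Modulation property: DFT(ω_4^(-1n)·x[n]) = X[(k-1) mod 4], so circularly shift X by 1 positions.

X[k-1] = [-3-2i, 3, -3+2i, -5]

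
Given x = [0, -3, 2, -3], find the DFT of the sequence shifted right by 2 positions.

Time shift by 2: X_shifted[k] = ω_4^(2k) · X[k]
Shifted x = [2, -3, 0, -3]

DFT(x[n-2]) = [-4, 2, 8, 2]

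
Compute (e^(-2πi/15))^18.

Since ω_15^15 = 1, powers reduce modulo 15.
18 mod 15 = 3
So ω_15^18 = ω_15^3 = e^(-2πi·3/15)

ω_15^18 = ω_15^3 = 0.3090-0.9511i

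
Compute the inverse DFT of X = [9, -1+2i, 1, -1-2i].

x[n] = (1/4) Σ(k=0 to 3) X[k] · e^(2πikn/4)

Computing each x[n]:
x[0] = 2
x[1] = 1
x[2] = 3
x[3] = 3

x = [2, 1, 3, 3]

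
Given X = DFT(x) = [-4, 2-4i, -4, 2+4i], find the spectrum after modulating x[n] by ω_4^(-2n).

Modulation property: DFT(ω_4^(-2n)·x[n]) = X[(k-2) mod 4], so circularly shift X by 2 positions.

X[k-2] = [-4, 2+4i, -4, 2-4i]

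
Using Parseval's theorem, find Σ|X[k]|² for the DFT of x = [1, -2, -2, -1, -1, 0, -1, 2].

Parseval: Σ|x[n]|² = (1/N)Σ|X[k]|², so Σ|X[k]|² = N·Σ|x[n]|² = 8·16.0000

Σ|X[k]|² = N·Σ|x[n]|² = 8·16.0000 = 128.0000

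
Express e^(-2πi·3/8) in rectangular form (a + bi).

ω_8^3 = e^(-2πi·3/8)
= cos(-2π·3/8) + i·sin(-2π·3/8)
= cos(-6π/8) + i·sin(-6π/8)

ω_8^3 = cos(-6π/8) + i·sin(-6π/8) = -0.7071-0.7071i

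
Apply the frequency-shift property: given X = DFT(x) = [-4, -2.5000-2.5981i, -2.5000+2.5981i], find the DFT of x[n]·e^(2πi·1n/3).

Modulation property: DFT(ω_3^(-1n)·x[n]) = X[(k-1) mod 3], so circularly shift X by 1 positions.

X[k-1] = [-2.5000+2.5981i, -4, -2.5000-2.5981i]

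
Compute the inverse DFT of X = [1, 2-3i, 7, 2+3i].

x[n] = (1/4) Σ(k=0 to 3) X[k] · e^(2πikn/4)

Computing each x[n]:
x[0] = 3
x[1] = 0
x[2] = 1
x[3] = -3

x = [3, 0, 1, -3]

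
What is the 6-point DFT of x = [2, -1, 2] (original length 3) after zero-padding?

Original 3-point DFT: [3, 1.5000+2.5981i, 1.5000-2.5981i]
Zero-padded 6-point DFT provides frequency interpolation.

DFT_6([x, 0, ...]) = [3, 0.5000-0.8660i, 1.5000+2.5981i, 5, 1.5000-2.5981i, 0.5000+0.8660i]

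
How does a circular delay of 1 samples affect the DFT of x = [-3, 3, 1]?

Time shift by 1: X_shifted[k] = ω_3^(1k) · X[k]
Shifted x = [1, -3, 3]

DFT(x[n-1]) = [1, 1.0000+5.1962i, 1.0000-5.1962i]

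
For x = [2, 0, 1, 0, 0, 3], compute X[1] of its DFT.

X[1] = Σ(n=0 to 5) x[n] · ω_6^(1n) where ω_6 = e^(-2πi/6)
= (2)·ω_6^0 + (0)·ω_6^1 + (1)·ω_6^2 + (0)·ω_6^3 + (0)·ω_6^4 + (3)·ω_6^5

X[1] = 3.0000+1.7321i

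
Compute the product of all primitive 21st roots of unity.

The primitive 21st roots of unity are ω_21^k for k coprime to 21: k ∈ {1, 2, 4, 5, 8, 10, 11, 13, 16, 17, 19, 20}
Their product equals the constant term of the cyclotomic polynomial Φ_21(x) up to sign.
For n ≥ 3, the product of all primitive nth roots of unity is 1. (For n=1 it is 1; for n=2 it is -1.)

1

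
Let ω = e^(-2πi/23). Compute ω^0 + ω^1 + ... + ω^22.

Sum of all nth roots of unity equals 0 for n > 1 (geometric series with r ≠ 1).

0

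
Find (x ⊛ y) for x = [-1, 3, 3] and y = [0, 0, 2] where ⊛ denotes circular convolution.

(x ⊛ y)[n] = Σ(m=0 to 2) x[m] · y[(n-m) mod 3]

Computing each output sample:
(x ⊛ y)[0] = 6
(x ⊛ y)[1] = 6
(x ⊛ y)[2] = -2

x ⊛ y = [6, 6, -2]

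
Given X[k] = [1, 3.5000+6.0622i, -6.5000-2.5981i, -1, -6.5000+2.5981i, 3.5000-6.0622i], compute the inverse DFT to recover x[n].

x[n] = (1/6) Σ(k=0 to 5) X[k] · e^(2πikn/6)

Computing each x[n]:
x[0] = -1
x[1] = 1
x[2] = -2
x[3] = -3
x[4] = 3
x[5] = 3

x = [-1, 1, -2, -3, 3, 3]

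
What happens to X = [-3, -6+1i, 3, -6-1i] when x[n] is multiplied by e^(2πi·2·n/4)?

Modulation property: DFT(ω_4^(-2n)·x[n]) = X[(k-2) mod 4], so circularly shift X by 2 positions.

X[k-2] = [3, -6-1i, -3, -6+1i]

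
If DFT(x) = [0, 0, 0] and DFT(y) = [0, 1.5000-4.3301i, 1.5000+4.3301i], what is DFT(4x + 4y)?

By linearity: DFT(4x + 4y) = 4·DFT(x) + 4·DFT(y)
= 4·[0, 0, 0] + 4·[0, 1.5000-4.3301i, 1.5000+4.3301i]

Computing element-wise:
Z[0] = 4·(0) + 4·(0) = 0
Z[1] = 4·(0) + 4·(1.5000-4.3301i) = 6.0000-17.3204i
Z[2] = 4·(0) + 4·(1.5000+4.3301i) = 6.0000+17.3204i

DFT(4x + 4y) = 4·X + 4·Y = [0, 6.0000-17.3204i, 6.0000+17.3204i]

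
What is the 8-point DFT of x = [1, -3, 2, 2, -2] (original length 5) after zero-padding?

Original 5-point DFT: [0, -3.7812+0.9511i, 6.2812+0.5878i, 6.2812-0.5878i, -3.7812-0.9511i]
Zero-padded 8-point DFT provides frequency interpolation.

DFT_8([x, 0, ...]) = [0, -0.5355-1.2929i, -3+5i, 6.5355+2.7071i, 2, 6.5355-2.7071i, -3-5i, -0.5355+1.2929i]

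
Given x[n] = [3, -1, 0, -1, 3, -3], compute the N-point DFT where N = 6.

X[k] = Σ(n=0 to 5) x[n] · ω_6^(nk)
where ω_6 = e^(-2πi/6)

Computing each X[k]:
X[0] = 1
X[1] = 0.5000+0.8660i
X[2] = 2.5000-4.3301i
X[3] = 11
X[4] = 2.5000+4.3301i
X[5] = 0.5000-0.8660i

X = [1, 0.5000+0.8660i, 2.5000-4.3301i, 11, 2.5000+4.3301i, 0.5000-0.8660i]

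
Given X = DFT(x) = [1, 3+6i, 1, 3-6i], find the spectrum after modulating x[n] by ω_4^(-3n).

Modulation property: DFT(ω_4^(-3n)·x[n]) = X[(k-3) mod 4], so circularly shift X by 3 positions.

X[k-3] = [3+6i, 1, 3-6i, 1]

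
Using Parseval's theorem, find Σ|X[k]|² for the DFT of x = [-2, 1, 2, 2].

Parseval: Σ|x[n]|² = (1/N)Σ|X[k]|², so Σ|X[k]|² = N·Σ|x[n]|² = 4·13.0000

Σ|X[k]|² = N·Σ|x[n]|² = 4·13.0000 = 52.0000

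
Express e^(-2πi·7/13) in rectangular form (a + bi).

ω_13^7 = e^(-2πi·7/13)
= cos(-2π·7/13) + i·sin(-2π·7/13)
= cos(-14π/13) + i·sin(-14π/13)

ω_13^7 = cos(-14π/13) + i·sin(-14π/13) = -0.9709+0.2393i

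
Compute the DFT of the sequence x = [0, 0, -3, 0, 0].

X[k] = Σ(n=0 to 4) x[n] · ω_5^(nk)
where ω_5 = e^(-2πi/5)

Computing each X[k]:
X[0] = -3
X[1] = 2.4271+1.7634i
X[2] = -0.9271-2.8532i
X[3] = -0.9271+2.8532i
X[4] = 2.4271-1.7634i

X = [-3, 2.4271+1.7634i, -0.9271-2.8532i, -0.9271+2.8532i, 2.4271-1.7634i]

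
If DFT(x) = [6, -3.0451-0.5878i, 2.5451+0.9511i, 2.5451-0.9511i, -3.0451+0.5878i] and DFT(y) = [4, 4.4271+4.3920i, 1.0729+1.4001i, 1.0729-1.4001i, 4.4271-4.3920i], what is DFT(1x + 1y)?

By linearity: DFT(1x + 1y) = 1·DFT(x) + 1·DFT(y)
= 1·[6, -3.0451-0.5878i, 2.5451+0.9511i, 2.5451-0.9511i, -3.0451+0.5878i] + 1·[4, 4.4271+4.3920i, 1.0729+1.4001i, 1.0729-1.4001i, 4.4271-4.3920i]

Computing element-wise:
Z[0] = 1·(6) + 1·(4) = 10
Z[1] = 1·(-3.0451-0.5878i) + 1·(4.4271+4.3920i) = 1.3820+3.8042i
Z[2] = 1·(2.5451+0.9511i) + 1·(1.0729+1.4001i) = 3.6180+2.3512i
Z[3] = 1·(2.5451-0.9511i) + 1·(1.0729-1.4001i) = 3.6180-2.3512i
Z[4] = 1·(-3.0451+0.5878i) + 1·(4.4271-4.3920i) = 1.3820-3.8042i

DFT(1x + 1y) = 1·X + 1·Y = [10, 1.3820+3.8042i, 3.6180+2.3512i, 3.6180-2.3512i, 1.3820-3.8042i]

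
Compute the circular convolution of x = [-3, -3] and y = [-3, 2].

(x ⊛ y)[n] = Σ(m=0 to 1) x[m] · y[(n-m) mod 2]

Computing each output sample:
(x ⊛ y)[0] = 3
(x ⊛ y)[1] = 3

x ⊛ y = [3, 3]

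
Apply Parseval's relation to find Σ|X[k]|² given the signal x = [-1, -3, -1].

Parseval: Σ|x[n]|² = (1/N)Σ|X[k]|², so Σ|X[k]|² = N·Σ|x[n]|² = 3·11.0000

Σ|X[k]|² = N·Σ|x[n]|² = 3·11.0000 = 33.0000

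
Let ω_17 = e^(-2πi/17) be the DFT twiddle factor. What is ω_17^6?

ω_17^6 = e^(-2πi·6/17)
= cos(-2π·6/17) + i·sin(-2π·6/17)
= cos(-12π/17) + i·sin(-12π/17)

ω_17^6 = cos(-12π/17) + i·sin(-12π/17) = -0.6026-0.7980i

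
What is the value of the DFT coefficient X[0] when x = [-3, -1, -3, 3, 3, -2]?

X[0] = Σ(n=0 to 5) x[n] · ω_6^0 = Σ x[n]
= (-3) + (-1) + (-3) + (3) + (3) + (-2)

X[0] = -3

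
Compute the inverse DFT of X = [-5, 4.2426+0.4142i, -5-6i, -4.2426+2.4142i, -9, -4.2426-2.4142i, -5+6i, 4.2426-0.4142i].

x[n] = (1/8) Σ(k=0 to 7) X[k] · e^(2πikn/8)

Computing each x[n]:
x[0] = -3
x[1] = 3
x[2] = 0
x[3] = -3
x[4] = -3
x[5] = 1
x[6] = -1
x[7] = 1

x = [-3, 3, 0, -3, -3, 1, -1, 1]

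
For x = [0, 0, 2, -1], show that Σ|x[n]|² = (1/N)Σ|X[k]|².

Time domain:
Σ|x[n]|² = |0|² + |0|² + |2|² + |-1|² = 5.0000

Frequency domain:
(1/4)Σ|X[k]|² = (1/4)(|1|² + |-2-1i|² + |3|² + |-2+1i|²) = (1/4)·20.0000 = 5.0000

Both sides agree, confirming Parseval's theorem.

Σ|x[n]|² = (1/N)Σ|X[k]|² = 5.0000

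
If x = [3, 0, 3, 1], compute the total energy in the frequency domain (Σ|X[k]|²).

Parseval: Σ|x[n]|² = (1/N)Σ|X[k]|², so Σ|X[k]|² = N·Σ|x[n]|² = 4·19.0000

Σ|X[k]|² = N·Σ|x[n]|² = 4·19.0000 = 76.0000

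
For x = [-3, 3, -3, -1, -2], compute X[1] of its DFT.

X[1] = Σ(n=0 to 4) x[n] · ω_5^(1n) where ω_5 = e^(-2πi/5)
= (-3)·ω_5^0 + (3)·ω_5^1 + (-3)·ω_5^2 + (-1)·ω_5^3 + (-2)·ω_5^4

X[1] = 0.5451-3.5797i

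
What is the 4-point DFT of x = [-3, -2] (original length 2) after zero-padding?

Original 2-point DFT: [-5, -1]
Zero-padded 4-point DFT provides frequency interpolation.

DFT_4([x, 0, ...]) = [-5, -3+2i, -1, -3-2i]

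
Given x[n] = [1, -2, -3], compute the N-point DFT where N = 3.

X[k] = Σ(n=0 to 2) x[n] · ω_3^(nk)
where ω_3 = e^(-2πi/3)

Computing each X[k]:
X[0] = -4
X[1] = 3.5000-0.8660i
X[2] = 3.5000+0.8660i

X = [-4, 3.5000-0.8660i, 3.5000+0.8660i]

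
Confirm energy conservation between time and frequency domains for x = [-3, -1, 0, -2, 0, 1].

Time domain:
Σ|x[n]|² = |-3|² + |-1|² + |0|² + |-2|² + |0|² + |1|² = 15.0000

Frequency domain:
(1/6)Σ|X[k]|² = (1/6)(|-5|² + |-1.0000+1.7321i|² + |-5.0000+1.7321i|² + |-1|² + |-5.0000-1.7321i|² + |-1.0000-1.7321i|²) = (1/6)·90.0000 = 15.0000

Both sides agree, confirming Parseval's theorem.

Σ|x[n]|² = (1/N)Σ|X[k]|² = 15.0000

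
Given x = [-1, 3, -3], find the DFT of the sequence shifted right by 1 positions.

Time shift by 1: X_shifted[k] = ω_3^(1k) · X[k]
Shifted x = [-3, -1, 3]

DFT(x[n-1]) = [-1, -4.0000+3.4641i, -4.0000-3.4641i]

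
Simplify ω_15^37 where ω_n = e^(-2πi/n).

Since ω_15^15 = 1, powers reduce modulo 15.
37 mod 15 = 7
So ω_15^37 = ω_15^7 = e^(-2πi·7/15)

ω_15^37 = ω_15^7 = -0.9781-0.2079i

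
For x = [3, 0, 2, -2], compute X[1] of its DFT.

X[1] = Σ(n=0 to 3) x[n] · ω_4^(1n) where ω_4 = e^(-2πi/4)
= (3)·ω_4^0 + (0)·ω_4^1 + (2)·ω_4^2 + (-2)·ω_4^3

X[1] = 1-2i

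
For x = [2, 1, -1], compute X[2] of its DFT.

X[2] = Σ(n=0 to 2) x[n] · ω_3^(2n) where ω_3 = e^(-2πi/3)
= (2)·ω_3^0 + (1)·ω_3^2 + (-1)·ω_3^4

X[2] = 2.0000+1.7321i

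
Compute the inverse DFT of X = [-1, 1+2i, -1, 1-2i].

x[n] = (1/4) Σ(k=0 to 3) X[k] · e^(2πikn/4)

Computing each x[n]:
x[0] = 0
x[1] = -1
x[2] = -1
x[3] = 1

x = [0, -1, -1, 1]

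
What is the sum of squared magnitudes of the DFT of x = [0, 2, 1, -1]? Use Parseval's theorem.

Parseval: Σ|x[n]|² = (1/N)Σ|X[k]|², so Σ|X[k]|² = N·Σ|x[n]|² = 4·6.0000

Σ|X[k]|² = N·Σ|x[n]|² = 4·6.0000 = 24.0000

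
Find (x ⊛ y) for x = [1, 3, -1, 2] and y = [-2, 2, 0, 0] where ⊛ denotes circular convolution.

(x ⊛ y)[n] = Σ(m=0 to 3) x[m] · y[(n-m) mod 4]

Computing each output sample:
(x ⊛ y)[0] = 2
(x ⊛ y)[1] = -4
(x ⊛ y)[2] = 8
(x ⊛ y)[3] = -6

x ⊛ y = [2, -4, 8, -6]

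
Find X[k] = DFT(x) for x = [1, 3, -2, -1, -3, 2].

X[k] = Σ(n=0 to 5) x[n] · ω_6^(nk)
where ω_6 = e^(-2πi/6)

Computing each X[k]:
X[0] = 0
X[1] = 7.0000-1.7321i
X[2] = 0
X[3] = -8
X[4] = 0
X[5] = 7.0000+1.7321i

X = [0, 7.0000-1.7321i, 0, -8, 0, 7.0000+1.7321i]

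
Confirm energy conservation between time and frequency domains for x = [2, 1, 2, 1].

Time domain:
Σ|x[n]|² = |2|² + |1|² + |2|² + |1|² = 10.0000

Frequency domain:
(1/4)Σ|X[k]|² = (1/4)(|6|² + |0|² + |2|² + |0|²) = (1/4)·40.0000 = 10.0000

Both sides agree, confirming Parseval's theorem.

Σ|x[n]|² = (1/N)Σ|X[k]|² = 10.0000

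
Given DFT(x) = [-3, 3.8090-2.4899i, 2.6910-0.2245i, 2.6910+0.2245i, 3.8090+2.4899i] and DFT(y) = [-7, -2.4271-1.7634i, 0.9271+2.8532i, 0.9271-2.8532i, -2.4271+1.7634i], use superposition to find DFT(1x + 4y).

By linearity: DFT(1x + 4y) = 1·DFT(x) + 4·DFT(y)
= 1·[-3, 3.8090-2.4899i, 2.6910-0.2245i, 2.6910+0.2245i, 3.8090+2.4899i] + 4·[-7, -2.4271-1.7634i, 0.9271+2.8532i, 0.9271-2.8532i, -2.4271+1.7634i]

Computing element-wise:
Z[0] = 1·(-3) + 4·(-7) = -31
Z[1] = 1·(3.8090-2.4899i) + 4·(-2.4271-1.7634i) = -5.8994-9.5435i
Z[2] = 1·(2.6910-0.2245i) + 4·(0.9271+2.8532i) = 6.3994+11.1883i
Z[3] = 1·(2.6910+0.2245i) + 4·(0.9271-2.8532i) = 6.3994-11.1883i
Z[4] = 1·(3.8090+2.4899i) + 4·(-2.4271+1.7634i) = -5.8994+9.5435i

DFT(1x + 4y) = 1·X + 4·Y = [-31, -5.8994-9.5435i, 6.3994+11.1883i, 6.3994-11.1883i, -5.8994+9.5435i]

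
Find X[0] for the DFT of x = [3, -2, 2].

X[0] = Σ(n=0 to 2) x[n] · ω_3^0 = Σ x[n]
= (3) + (-2) + (2)

X[0] = 3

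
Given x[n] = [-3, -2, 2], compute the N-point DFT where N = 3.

X[k] = Σ(n=0 to 2) x[n] · ω_3^(nk)
where ω_3 = e^(-2πi/3)

Computing each X[k]:
X[0] = -3
X[1] = -3.0000+3.4641i
X[2] = -3.0000-3.4641i

X = [-3, -3.0000+3.4641i, -3.0000-3.4641i]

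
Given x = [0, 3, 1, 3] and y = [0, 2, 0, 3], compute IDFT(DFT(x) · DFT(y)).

(x ⊛ y)[n] = Σ(m=0 to 3) x[m] · y[(n-m) mod 4]

Computing each output sample:
(x ⊛ y)[0] = 15
(x ⊛ y)[1] = 3
(x ⊛ y)[2] = 15
(x ⊛ y)[3] = 2

x ⊛ y = [15, 3, 15, 2]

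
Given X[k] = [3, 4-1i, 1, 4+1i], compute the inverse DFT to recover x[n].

x[n] = (1/4) Σ(k=0 to 3) X[k] · e^(2πikn/4)

Computing each x[n]:
x[0] = 3
x[1] = 1
x[2] = -1
x[3] = 0

x = [3, 1, -1, 0]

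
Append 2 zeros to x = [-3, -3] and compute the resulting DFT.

Original 2-point DFT: [-6, 0]
Zero-padded 4-point DFT provides frequency interpolation.

DFT_4([x, 0, ...]) = [-6, -3+3i, 0, -3-3i]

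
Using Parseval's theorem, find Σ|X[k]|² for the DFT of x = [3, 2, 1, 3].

Parseval: Σ|x[n]|² = (1/N)Σ|X[k]|², so Σ|X[k]|² = N·Σ|x[n]|² = 4·23.0000

Σ|X[k]|² = N·Σ|x[n]|² = 4·23.0000 = 92.0000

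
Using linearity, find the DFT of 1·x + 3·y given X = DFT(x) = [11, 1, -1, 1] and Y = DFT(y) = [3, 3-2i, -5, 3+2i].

By linearity: DFT(1x + 3y) = 1·DFT(x) + 3·DFT(y)
= 1·[11, 1, -1, 1] + 3·[3, 3-2i, -5, 3+2i]

Computing element-wise:
Z[0] = 1·(11) + 3·(3) = 20
Z[1] = 1·(1) + 3·(3-2i) = 10-6i
Z[2] = 1·(-1) + 3·(-5) = -16
Z[3] = 1·(1) + 3·(3+2i) = 10+6i

DFT(1x + 3y) = 1·X + 3·Y = [20, 10-6i, -16, 10+6i]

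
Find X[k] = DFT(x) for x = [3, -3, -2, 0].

X[k] = Σ(n=0 to 3) x[n] · ω_4^(nk)
where ω_4 = e^(-2πi/4)

Computing each X[k]:
X[0] = -2
X[1] = 5+3i
X[2] = 4
X[3] = 5-3i

X = [-2, 5+3i, 4, 5-3i]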